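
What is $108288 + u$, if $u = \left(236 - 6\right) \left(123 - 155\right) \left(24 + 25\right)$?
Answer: $-252352$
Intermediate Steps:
$u = -360640$ ($u = 230 \left(\left(-32\right) 49\right) = 230 \left(-1568\right) = -360640$)
$108288 + u = 108288 - 360640 = -252352$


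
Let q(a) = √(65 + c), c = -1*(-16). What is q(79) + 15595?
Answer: 15604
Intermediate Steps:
c = 16
q(a) = 9 (q(a) = √(65 + 16) = √81 = 9)
q(79) + 15595 = 9 + 15595 = 15604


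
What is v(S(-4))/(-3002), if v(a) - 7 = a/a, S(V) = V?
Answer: -4/1501 ≈ -0.0026649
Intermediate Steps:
v(a) = 8 (v(a) = 7 + a/a = 7 + 1 = 8)
v(S(-4))/(-3002) = 8/(-3002) = 8*(-1/3002) = -4/1501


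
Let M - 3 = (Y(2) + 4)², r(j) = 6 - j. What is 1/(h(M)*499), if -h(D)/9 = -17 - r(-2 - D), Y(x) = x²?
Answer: 1/413172 ≈ 2.4203e-6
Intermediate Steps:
M = 67 (M = 3 + (2² + 4)² = 3 + (4 + 4)² = 3 + 8² = 3 + 64 = 67)
h(D) = 225 + 9*D (h(D) = -9*(-17 - (6 - (-2 - D))) = -9*(-17 - (6 + (2 + D))) = -9*(-17 - (8 + D)) = -9*(-17 + (-8 - D)) = -9*(-25 - D) = 225 + 9*D)
1/(h(M)*499) = 1/((225 + 9*67)*499) = 1/((225 + 603)*499) = 1/(828*499) = 1/413172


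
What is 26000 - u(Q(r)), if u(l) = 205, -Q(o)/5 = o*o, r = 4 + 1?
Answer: 25795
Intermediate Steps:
r = 5
Q(o) = -5*o² (Q(o) = -5*o*o = -5*o²)
26000 - u(Q(r)) = 26000 - 1*205 = 26000 - 205 = 25795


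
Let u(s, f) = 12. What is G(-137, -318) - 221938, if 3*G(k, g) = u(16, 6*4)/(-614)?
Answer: -68134968/307 ≈ -2.2194e+5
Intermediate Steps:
G(k, g) = -2/307 (G(k, g) = (12/(-614))/3 = (12*(-1/614))/3 = (1/3)*(-6/307) = -2/307)
G(-137, -318) - 221938 = -2/307 - 221938 = -68134968/307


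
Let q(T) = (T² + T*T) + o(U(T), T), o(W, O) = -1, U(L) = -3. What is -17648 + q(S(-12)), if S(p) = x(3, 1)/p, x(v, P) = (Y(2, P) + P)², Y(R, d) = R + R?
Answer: -1270103/72 ≈ -17640.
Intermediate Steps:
Y(R, d) = 2*R
x(v, P) = (4 + P)² (x(v, P) = (2*2 + P)² = (4 + P)²)
S(p) = 25/p (S(p) = (4 + 1)²/p = 5²/p = 25/p)
q(T) = -1 + 2*T² (q(T) = (T² + T*T) - 1 = (T² + T²) - 1 = 2*T² - 1 = -1 + 2*T²)
-17648 + q(S(-12)) = -17648 + (-1 + 2*(25/(-12))²) = -17648 + (-1 + 2*(25*(-1/12))²) = -17648 + (-1 + 2*(-25/12)²) = -17648 + (-1 + 2*(625/144)) = -17648 + (-1 + 625/72) = -17648 + 553/72 = -1270103/72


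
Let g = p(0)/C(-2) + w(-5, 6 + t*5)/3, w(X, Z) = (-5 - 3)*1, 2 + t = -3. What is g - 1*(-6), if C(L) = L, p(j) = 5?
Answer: ⅚ ≈ 0.83333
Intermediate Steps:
t = -5 (t = -2 - 3 = -5)
w(X, Z) = -8 (w(X, Z) = -8*1 = -8)
g = -31/6 (g = 5/(-2) - 8/3 = 5*(-½) - 8*⅓ = -5/2 - 8/3 = -31/6 ≈ -5.1667)
g - 1*(-6) = -31/6 - 1*(-6) = -31/6 + 6 = ⅚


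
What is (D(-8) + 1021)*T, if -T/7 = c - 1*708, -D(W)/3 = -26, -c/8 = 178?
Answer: 16401476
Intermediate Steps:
c = -1424 (c = -8*178 = -1424)
D(W) = 78 (D(W) = -3*(-26) = 78)
T = 14924 (T = -7*(-1424 - 1*708) = -7*(-1424 - 708) = -7*(-2132) = 14924)
(D(-8) + 1021)*T = (78 + 1021)*14924 = 1099*14924 = 16401476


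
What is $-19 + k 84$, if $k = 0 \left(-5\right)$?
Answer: $-19$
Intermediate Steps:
$k = 0$
$-19 + k 84 = -19 + 0 \cdot 84 = -19 + 0 = -19$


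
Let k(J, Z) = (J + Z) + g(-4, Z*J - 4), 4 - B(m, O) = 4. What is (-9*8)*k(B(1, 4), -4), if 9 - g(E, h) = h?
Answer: -648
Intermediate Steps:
g(E, h) = 9 - h
B(m, O) = 0 (B(m, O) = 4 - 1*4 = 4 - 4 = 0)
k(J, Z) = 13 + J + Z - J*Z (k(J, Z) = (J + Z) + (9 - (Z*J - 4)) = (J + Z) + (9 - (J*Z - 4)) = (J + Z) + (9 - (-4 + J*Z)) = (J + Z) + (9 + (4 - J*Z)) = (J + Z) + (13 - J*Z) = 13 + J + Z - J*Z)
(-9*8)*k(B(1, 4), -4) = (-9*8)*(13 + 0 - 4 - 1*0*(-4)) = -72*(13 + 0 - 4 + 0) = -72*9 = -648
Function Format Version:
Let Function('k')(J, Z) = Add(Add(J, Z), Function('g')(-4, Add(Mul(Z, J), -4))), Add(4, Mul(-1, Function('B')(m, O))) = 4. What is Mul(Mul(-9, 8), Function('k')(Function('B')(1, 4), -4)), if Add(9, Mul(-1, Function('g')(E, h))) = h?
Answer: -648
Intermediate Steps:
Function('g')(E, h) = Add(9, Mul(-1, h))
Function('B')(m, O) = 0 (Function('B')(m, O) = Add(4, Mul(-1, 4)) = Add(4, -4) = 0)
Function('k')(J, Z) = Add(13, J, Z, Mul(-1, J, Z)) (Function('k')(J, Z) = Add(Add(J, Z), Add(9, Mul(-1, Add(Mul(Z, J), -4)))) = Add(Add(J, Z), Add(9, Mul(-1, Add(Mul(J, Z), -4)))) = Add(Add(J, Z), Add(9, Mul(-1, Add(-4, Mul(J, Z))))) = Add(Add(J, Z), Add(9, Add(4, Mul(-1, J, Z)))) = Add(Add(J, Z), Add(13, Mul(-1, J, Z))) = Add(13, J, Z, Mul(-1, J, Z)))
Mul(Mul(-9, 8), Function('k')(Function('B')(1, 4), -4)) = Mul(Mul(-9, 8), Add(13, 0, -4, Mul(-1, 0, -4))) = Mul(-72, Add(13, 0, -4, 0)) = Mul(-72, 9) = -648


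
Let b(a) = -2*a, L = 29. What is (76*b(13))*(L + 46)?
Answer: -148200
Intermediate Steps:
(76*b(13))*(L + 46) = (76*(-2*13))*(29 + 46) = (76*(-26))*75 = -1976*75 = -148200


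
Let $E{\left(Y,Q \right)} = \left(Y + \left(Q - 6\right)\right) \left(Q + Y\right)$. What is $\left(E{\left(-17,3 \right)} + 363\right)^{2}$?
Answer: $413449$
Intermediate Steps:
$E{\left(Y,Q \right)} = \left(Q + Y\right) \left(-6 + Q + Y\right)$ ($E{\left(Y,Q \right)} = \left(Y + \left(-6 + Q\right)\right) \left(Q + Y\right) = \left(-6 + Q + Y\right) \left(Q + Y\right) = \left(Q + Y\right) \left(-6 + Q + Y\right)$)
$\left(E{\left(-17,3 \right)} + 363\right)^{2} = \left(\left(3^{2} + \left(-17\right)^{2} - 18 - -102 + 2 \cdot 3 \left(-17\right)\right) + 363\right)^{2} = \left(\left(9 + 289 - 18 + 102 - 102\right) + 363\right)^{2} = \left(280 + 363\right)^{2} = 643^{2} = 413449$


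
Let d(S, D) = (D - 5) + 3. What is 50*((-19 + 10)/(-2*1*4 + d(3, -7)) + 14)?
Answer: 12350/17 ≈ 726.47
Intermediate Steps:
d(S, D) = -2 + D (d(S, D) = (-5 + D) + 3 = -2 + D)
50*((-19 + 10)/(-2*1*4 + d(3, -7)) + 14) = 50*((-19 + 10)/(-2*1*4 + (-2 - 7)) + 14) = 50*(-9/(-2*4 - 9) + 14) = 50*(-9/(-8 - 9) + 14) = 50*(-9/(-17) + 14) = 50*(-9*(-1/17) + 14) = 50*(9/17 + 14) = 50*(247/17) = 12350/17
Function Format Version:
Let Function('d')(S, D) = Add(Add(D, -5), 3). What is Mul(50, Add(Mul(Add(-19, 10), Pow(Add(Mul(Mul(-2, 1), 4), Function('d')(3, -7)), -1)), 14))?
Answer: Rational(12350, 17) ≈ 726.47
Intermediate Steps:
Function('d')(S, D) = Add(-2, D) (Function('d')(S, D) = Add(Add(-5, D), 3) = Add(-2, D))
Mul(50, Add(Mul(Add(-19, 10), Pow(Add(Mul(Mul(-2, 1), 4), Function('d')(3, -7)), -1)), 14)) = Mul(50, Add(Mul(Add(-19, 10), Pow(Add(Mul(Mul(-2, 1), 4), Add(-2, -7)), -1)), 14)) = Mul(50, Add(Mul(-9, Pow(Add(Mul(-2, 4), -9), -1)), 14)) = Mul(50, Add(Mul(-9, Pow(Add(-8, -9), -1)), 14)) = Mul(50, Add(Mul(-9, Pow(-17, -1)), 14)) = Mul(50, Add(Mul(-9, Rational(-1, 17)), 14)) = Mul(50, Add(Rational(9, 17), 14)) = Mul(50, Rational(247, 17)) = Rational(12350, 17)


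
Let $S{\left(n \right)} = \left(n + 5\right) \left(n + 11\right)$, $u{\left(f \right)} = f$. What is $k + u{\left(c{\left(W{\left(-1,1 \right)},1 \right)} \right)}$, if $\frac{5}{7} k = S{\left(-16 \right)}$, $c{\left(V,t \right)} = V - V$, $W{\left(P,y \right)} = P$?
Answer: $77$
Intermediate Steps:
$c{\left(V,t \right)} = 0$
$S{\left(n \right)} = \left(5 + n\right) \left(11 + n\right)$
$k = 77$ ($k = \frac{7 \left(55 + \left(-16\right)^{2} + 16 \left(-16\right)\right)}{5} = \frac{7 \left(55 + 256 - 256\right)}{5} = \frac{7}{5} \cdot 55 = 77$)
$k + u{\left(c{\left(W{\left(-1,1 \right)},1 \right)} \right)} = 77 + 0 = 77$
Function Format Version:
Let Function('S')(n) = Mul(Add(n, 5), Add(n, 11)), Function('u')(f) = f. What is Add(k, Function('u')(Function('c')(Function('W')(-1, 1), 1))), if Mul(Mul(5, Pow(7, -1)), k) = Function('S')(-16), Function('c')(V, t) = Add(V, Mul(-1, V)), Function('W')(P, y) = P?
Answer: 77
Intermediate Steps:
Function('c')(V, t) = 0
Function('S')(n) = Mul(Add(5, n), Add(11, n))
k = 77 (k = Mul(Rational(7, 5), Add(55, Pow(-16, 2), Mul(16, -16))) = Mul(Rational(7, 5), Add(55, 256, -256)) = Mul(Rational(7, 5), 55) = 77)
Add(k, Function('u')(Function('c')(Function('W')(-1, 1), 1))) = Add(77, 0) = 77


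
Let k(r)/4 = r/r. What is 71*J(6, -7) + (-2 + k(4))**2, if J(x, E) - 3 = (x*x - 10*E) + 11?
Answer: 8524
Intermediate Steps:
J(x, E) = 14 + x**2 - 10*E (J(x, E) = 3 + ((x*x - 10*E) + 11) = 3 + ((x**2 - 10*E) + 11) = 3 + (11 + x**2 - 10*E) = 14 + x**2 - 10*E)
k(r) = 4 (k(r) = 4*(r/r) = 4*1 = 4)
71*J(6, -7) + (-2 + k(4))**2 = 71*(14 + 6**2 - 10*(-7)) + (-2 + 4)**2 = 71*(14 + 36 + 70) + 2**2 = 71*120 + 4 = 8520 + 4 = 8524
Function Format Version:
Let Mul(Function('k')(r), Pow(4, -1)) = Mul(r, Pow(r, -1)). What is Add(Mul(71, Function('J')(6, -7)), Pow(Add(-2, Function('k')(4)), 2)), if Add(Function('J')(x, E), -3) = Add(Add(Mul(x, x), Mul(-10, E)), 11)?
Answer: 8524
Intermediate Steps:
Function('J')(x, E) = Add(14, Pow(x, 2), Mul(-10, E)) (Function('J')(x, E) = Add(3, Add(Add(Mul(x, x), Mul(-10, E)), 11)) = Add(3, Add(Add(Pow(x, 2), Mul(-10, E)), 11)) = Add(3, Add(11, Pow(x, 2), Mul(-10, E))) = Add(14, Pow(x, 2), Mul(-10, E)))
Function('k')(r) = 4 (Function('k')(r) = Mul(4, Mul(r, Pow(r, -1))) = Mul(4, 1) = 4)
Add(Mul(71, Function('J')(6, -7)), Pow(Add(-2, Function('k')(4)), 2)) = Add(Mul(71, Add(14, Pow(6, 2), Mul(-10, -7))), Pow(Add(-2, 4), 2)) = Add(Mul(71, Add(14, 36, 70)), Pow(2, 2)) = Add(Mul(71, 120), 4) = Add(8520, 4) = 8524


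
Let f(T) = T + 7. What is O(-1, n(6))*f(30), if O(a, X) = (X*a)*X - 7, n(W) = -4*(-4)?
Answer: -9731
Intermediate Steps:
n(W) = 16
O(a, X) = -7 + a*X² (O(a, X) = a*X² - 7 = -7 + a*X²)
f(T) = 7 + T
O(-1, n(6))*f(30) = (-7 - 1*16²)*(7 + 30) = (-7 - 1*256)*37 = (-7 - 256)*37 = -263*37 = -9731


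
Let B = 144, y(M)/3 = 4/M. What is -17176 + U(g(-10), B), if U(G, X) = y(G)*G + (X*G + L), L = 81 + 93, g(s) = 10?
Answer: -15550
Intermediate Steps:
y(M) = 12/M (y(M) = 3*(4/M) = 12/M)
L = 174
U(G, X) = 186 + G*X (U(G, X) = (12/G)*G + (X*G + 174) = 12 + (G*X + 174) = 12 + (174 + G*X) = 186 + G*X)
-17176 + U(g(-10), B) = -17176 + (186 + 10*144) = -17176 + (186 + 1440) = -17176 + 1626 = -15550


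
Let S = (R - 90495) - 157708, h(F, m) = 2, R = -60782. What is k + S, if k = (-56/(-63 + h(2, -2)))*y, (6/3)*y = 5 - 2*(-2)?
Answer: -18847833/61 ≈ -3.0898e+5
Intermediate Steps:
y = 9/2 (y = (5 - 2*(-2))/2 = (5 + 4)/2 = (½)*9 = 9/2 ≈ 4.5000)
S = -308985 (S = (-60782 - 90495) - 157708 = -151277 - 157708 = -308985)
k = 252/61 (k = (-56/(-63 + 2))*(9/2) = (-56/(-61))*(9/2) = -1/61*(-56)*(9/2) = (56/61)*(9/2) = 252/61 ≈ 4.1311)
k + S = 252/61 - 308985 = -18847833/61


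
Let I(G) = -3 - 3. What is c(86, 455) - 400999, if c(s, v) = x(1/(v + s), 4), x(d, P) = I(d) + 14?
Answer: -400991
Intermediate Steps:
I(G) = -6
x(d, P) = 8 (x(d, P) = -6 + 14 = 8)
c(s, v) = 8
c(86, 455) - 400999 = 8 - 400999 = -400991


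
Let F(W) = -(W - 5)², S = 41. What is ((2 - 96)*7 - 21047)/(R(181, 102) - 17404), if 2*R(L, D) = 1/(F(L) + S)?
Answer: 1342888350/1076785481 ≈ 1.2471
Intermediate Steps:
F(W) = -(-5 + W)²
R(L, D) = 1/(2*(41 - (-5 + L)²)) (R(L, D) = 1/(2*(-(-5 + L)² + 41)) = 1/(2*(41 - (-5 + L)²)))
((2 - 96)*7 - 21047)/(R(181, 102) - 17404) = ((2 - 96)*7 - 21047)/(-1/(-82 + 2*(-5 + 181)²) - 17404) = (-94*7 - 21047)/(-1/(-82 + 2*176²) - 17404) = (-658 - 21047)/(-1/(-82 + 2*30976) - 17404) = -21705/(-1/(-82 + 61952) - 17404) = -21705/(-1/61870 - 17404) = -21705/(-1076785481/61870) = -21705*(-61870/1076785481) = 1342888350/1076785481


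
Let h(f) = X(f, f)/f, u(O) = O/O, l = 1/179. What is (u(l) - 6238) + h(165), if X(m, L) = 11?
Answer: -93554/15 ≈ -6236.9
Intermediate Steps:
l = 1/179 ≈ 0.0055866
u(O) = 1
h(f) = 11/f
(u(l) - 6238) + h(165) = (1 - 6238) + 11/165 = -6237 + 11*(1/165) = -6237 + 1/15 = -93554/15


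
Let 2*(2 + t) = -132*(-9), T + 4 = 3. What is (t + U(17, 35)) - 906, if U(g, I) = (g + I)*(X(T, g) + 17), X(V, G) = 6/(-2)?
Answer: 414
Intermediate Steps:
T = -1 (T = -4 + 3 = -1)
X(V, G) = -3 (X(V, G) = 6*(-1/2) = -3)
U(g, I) = 14*I + 14*g (U(g, I) = (g + I)*(-3 + 17) = (I + g)*14 = 14*I + 14*g)
t = 592 (t = -2 + (-132*(-9))/2 = -2 + (1/2)*1188 = -2 + 594 = 592)
(t + U(17, 35)) - 906 = (592 + (14*35 + 14*17)) - 906 = (592 + (490 + 238)) - 906 = (592 + 728) - 906 = 1320 - 906 = 414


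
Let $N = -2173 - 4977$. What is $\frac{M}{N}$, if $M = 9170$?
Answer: $- \frac{917}{715} \approx -1.2825$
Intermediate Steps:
$N = -7150$
$\frac{M}{N} = \frac{9170}{-7150} = 9170 \left(- \frac{1}{7150}\right) = - \frac{917}{715}$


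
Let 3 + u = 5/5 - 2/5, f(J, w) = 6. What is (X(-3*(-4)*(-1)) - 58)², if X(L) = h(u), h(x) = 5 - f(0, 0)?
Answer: 3481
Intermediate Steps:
u = -12/5 (u = -3 + (5/5 - 2/5) = -3 + (5*(⅕) - 2*⅕) = -3 + (1 - ⅖) = -3 + ⅗ = -12/5 ≈ -2.4000)
h(x) = -1 (h(x) = 5 - 1*6 = 5 - 6 = -1)
X(L) = -1
(X(-3*(-4)*(-1)) - 58)² = (-1 - 58)² = (-59)² = 3481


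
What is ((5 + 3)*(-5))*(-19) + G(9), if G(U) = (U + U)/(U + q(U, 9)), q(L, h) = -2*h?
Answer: 758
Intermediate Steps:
G(U) = 2*U/(-18 + U) (G(U) = (U + U)/(U - 2*9) = (2*U)/(U - 18) = (2*U)/(-18 + U) = 2*U/(-18 + U))
((5 + 3)*(-5))*(-19) + G(9) = ((5 + 3)*(-5))*(-19) + 2*9/(-18 + 9) = (8*(-5))*(-19) + 2*9/(-9) = -40*(-19) + 2*9*(-1/9) = 760 - 2 = 758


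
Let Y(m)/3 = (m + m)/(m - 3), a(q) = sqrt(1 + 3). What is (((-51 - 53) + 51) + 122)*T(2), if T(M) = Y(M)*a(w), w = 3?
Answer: -1656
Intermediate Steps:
a(q) = 2 (a(q) = sqrt(4) = 2)
Y(m) = 6*m/(-3 + m) (Y(m) = 3*((m + m)/(m - 3)) = 3*((2*m)/(-3 + m)) = 3*(2*m/(-3 + m)) = 6*m/(-3 + m))
T(M) = 12*M/(-3 + M) (T(M) = (6*M/(-3 + M))*2 = 12*M/(-3 + M))
(((-51 - 53) + 51) + 122)*T(2) = (((-51 - 53) + 51) + 122)*(12*2/(-3 + 2)) = ((-104 + 51) + 122)*(12*2/(-1)) = (-53 + 122)*(12*2*(-1)) = 69*(-24) = -1656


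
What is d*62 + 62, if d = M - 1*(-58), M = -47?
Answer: 744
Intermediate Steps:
d = 11 (d = -47 - 1*(-58) = -47 + 58 = 11)
d*62 + 62 = 11*62 + 62 = 682 + 62 = 744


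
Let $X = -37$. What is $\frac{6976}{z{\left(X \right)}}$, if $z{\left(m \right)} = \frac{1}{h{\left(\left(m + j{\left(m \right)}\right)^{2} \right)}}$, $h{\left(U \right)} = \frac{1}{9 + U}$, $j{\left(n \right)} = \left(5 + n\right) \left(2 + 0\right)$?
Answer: $\frac{3488}{5105} \approx 0.68325$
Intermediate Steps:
$j{\left(n \right)} = 10 + 2 n$ ($j{\left(n \right)} = \left(5 + n\right) 2 = 10 + 2 n$)
$z{\left(m \right)} = 9 + \left(10 + 3 m\right)^{2}$ ($z{\left(m \right)} = \frac{1}{\frac{1}{9 + \left(m + \left(10 + 2 m\right)\right)^{2}}} = \frac{1}{\frac{1}{9 + \left(10 + 3 m\right)^{2}}} = 9 + \left(10 + 3 m\right)^{2}$)
$\frac{6976}{z{\left(X \right)}} = \frac{6976}{9 + \left(10 + 3 \left(-37\right)\right)^{2}} = \frac{6976}{9 + \left(10 - 111\right)^{2}} = \frac{6976}{9 + \left(-101\right)^{2}} = \frac{6976}{9 + 10201} = \frac{6976}{10210} = 6976 \cdot \frac{1}{10210} = \frac{3488}{5105}$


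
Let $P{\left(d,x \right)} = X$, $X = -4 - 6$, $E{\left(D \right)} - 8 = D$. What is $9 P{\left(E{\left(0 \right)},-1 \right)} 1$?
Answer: $-90$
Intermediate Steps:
$E{\left(D \right)} = 8 + D$
$X = -10$ ($X = -4 - 6 = -10$)
$P{\left(d,x \right)} = -10$
$9 P{\left(E{\left(0 \right)},-1 \right)} 1 = 9 \left(-10\right) 1 = \left(-90\right) 1 = -90$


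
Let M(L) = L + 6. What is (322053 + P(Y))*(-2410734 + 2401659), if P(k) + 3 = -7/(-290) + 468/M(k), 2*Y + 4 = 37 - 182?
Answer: -23222518474485/7946 ≈ -2.9225e+9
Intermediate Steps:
M(L) = 6 + L
Y = -149/2 (Y = -2 + (37 - 182)/2 = -2 + (½)*(-145) = -2 - 145/2 = -149/2 ≈ -74.500)
P(k) = -863/290 + 468/(6 + k) (P(k) = -3 + (-7/(-290) + 468/(6 + k)) = -3 + (-7*(-1/290) + 468/(6 + k)) = -3 + (7/290 + 468/(6 + k)) = -863/290 + 468/(6 + k))
(322053 + P(Y))*(-2410734 + 2401659) = (322053 + (130542 - 863*(-149/2))/(290*(6 - 149/2)))*(-2410734 + 2401659) = (322053 + (130542 + 128587/2)/(290*(-137/2)))*(-9075) = (322053 + (1/290)*(-2/137)*(389671/2))*(-9075) = (322053 - 389671/39730)*(-9075) = (12794776019/39730)*(-9075) = -23222518474485/7946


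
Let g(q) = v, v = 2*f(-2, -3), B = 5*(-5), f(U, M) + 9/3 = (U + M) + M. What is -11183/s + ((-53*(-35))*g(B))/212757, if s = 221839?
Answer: -11432511121/47197800123 ≈ -0.24223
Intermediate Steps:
f(U, M) = -3 + U + 2*M (f(U, M) = -3 + ((U + M) + M) = -3 + ((M + U) + M) = -3 + (U + 2*M) = -3 + U + 2*M)
B = -25
v = -22 (v = 2*(-3 - 2 + 2*(-3)) = 2*(-3 - 2 - 6) = 2*(-11) = -22)
g(q) = -22
-11183/s + ((-53*(-35))*g(B))/212757 = -11183/221839 + (-53*(-35)*(-22))/212757 = -11183*1/221839 + (1855*(-22))*(1/212757) = -11183/221839 - 40810*1/212757 = -11183/221839 - 40810/212757 = -11432511121/47197800123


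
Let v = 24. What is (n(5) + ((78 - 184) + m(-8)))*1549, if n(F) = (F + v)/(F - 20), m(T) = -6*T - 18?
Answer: -1810781/15 ≈ -1.2072e+5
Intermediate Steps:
m(T) = -18 - 6*T
n(F) = (24 + F)/(-20 + F) (n(F) = (F + 24)/(F - 20) = (24 + F)/(-20 + F))
(n(5) + ((78 - 184) + m(-8)))*1549 = ((24 + 5)/(-20 + 5) + ((78 - 184) + (-18 - 6*(-8))))*1549 = (29/(-15) + (-106 + (-18 + 48)))*1549 = (-1/15*29 + (-106 + 30))*1549 = (-29/15 - 76)*1549 = -1169/15*1549 = -1810781/15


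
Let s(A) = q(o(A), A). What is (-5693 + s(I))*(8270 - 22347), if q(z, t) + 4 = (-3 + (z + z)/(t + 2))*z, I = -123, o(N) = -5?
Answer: 9678951044/121 ≈ 7.9991e+7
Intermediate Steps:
q(z, t) = -4 + z*(-3 + 2*z/(2 + t)) (q(z, t) = -4 + (-3 + (z + z)/(t + 2))*z = -4 + (-3 + (2*z)/(2 + t))*z = -4 + (-3 + 2*z/(2 + t))*z = -4 + z*(-3 + 2*z/(2 + t)))
s(A) = (72 + 11*A)/(2 + A) (s(A) = (-8 - 6*(-5) - 4*A + 2*(-5)**2 - 3*A*(-5))/(2 + A) = (-8 + 30 - 4*A + 2*25 + 15*A)/(2 + A) = (-8 + 30 - 4*A + 50 + 15*A)/(2 + A) = (72 + 11*A)/(2 + A))
(-5693 + s(I))*(8270 - 22347) = (-5693 + (72 + 11*(-123))/(2 - 123))*(8270 - 22347) = (-5693 + (72 - 1353)/(-121))*(-14077) = (-5693 - 1/121*(-1281))*(-14077) = (-5693 + 1281/121)*(-14077) = -687572/121*(-14077) = 9678951044/121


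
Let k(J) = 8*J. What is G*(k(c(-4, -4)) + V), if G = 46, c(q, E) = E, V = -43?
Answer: -3450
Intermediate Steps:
G*(k(c(-4, -4)) + V) = 46*(8*(-4) - 43) = 46*(-32 - 43) = 46*(-75) = -3450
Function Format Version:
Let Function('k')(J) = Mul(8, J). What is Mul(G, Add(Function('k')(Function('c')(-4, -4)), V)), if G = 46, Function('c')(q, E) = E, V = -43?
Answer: -3450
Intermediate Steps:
Mul(G, Add(Function('k')(Function('c')(-4, -4)), V)) = Mul(46, Add(Mul(8, -4), -43)) = Mul(46, Add(-32, -43)) = Mul(46, -75) = -3450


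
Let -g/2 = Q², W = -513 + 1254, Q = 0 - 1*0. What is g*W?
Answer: 0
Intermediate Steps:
Q = 0 (Q = 0 + 0 = 0)
W = 741
g = 0 (g = -2*0² = -2*0 = 0)
g*W = 0*741 = 0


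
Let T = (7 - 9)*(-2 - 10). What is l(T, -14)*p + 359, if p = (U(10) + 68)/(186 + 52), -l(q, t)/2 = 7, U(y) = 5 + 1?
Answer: 6029/17 ≈ 354.65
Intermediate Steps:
U(y) = 6
T = 24 (T = -2*(-12) = 24)
l(q, t) = -14 (l(q, t) = -2*7 = -14)
p = 37/119 (p = (6 + 68)/(186 + 52) = 74/238 = 74*(1/238) = 37/119 ≈ 0.31092)
l(T, -14)*p + 359 = -14*37/119 + 359 = -74/17 + 359 = 6029/17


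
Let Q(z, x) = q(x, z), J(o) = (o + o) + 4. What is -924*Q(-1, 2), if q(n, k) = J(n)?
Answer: -7392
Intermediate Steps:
J(o) = 4 + 2*o (J(o) = 2*o + 4 = 4 + 2*o)
q(n, k) = 4 + 2*n
Q(z, x) = 4 + 2*x
-924*Q(-1, 2) = -924*(4 + 2*2) = -924*(4 + 4) = -924*8 = -7392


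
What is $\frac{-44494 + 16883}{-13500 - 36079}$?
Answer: $\frac{27611}{49579} \approx 0.55691$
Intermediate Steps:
$\frac{-44494 + 16883}{-13500 - 36079} = - \frac{27611}{-13500 - 36079} = - \frac{27611}{-49579} = \left(-27611\right) \left(- \frac{1}{49579}\right) = \frac{27611}{49579}$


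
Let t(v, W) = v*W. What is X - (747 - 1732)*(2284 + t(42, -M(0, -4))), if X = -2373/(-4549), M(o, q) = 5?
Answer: 9293108983/4549 ≈ 2.0429e+6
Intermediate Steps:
X = 2373/4549 (X = -2373*(-1/4549) = 2373/4549 ≈ 0.52165)
t(v, W) = W*v
X - (747 - 1732)*(2284 + t(42, -M(0, -4))) = 2373/4549 - (747 - 1732)*(2284 - 1*5*42) = 2373/4549 - (-985)*(2284 - 5*42) = 2373/4549 - (-985)*(2284 - 210) = 2373/4549 - (-985)*2074 = 2373/4549 - 1*(-2042890) = 2373/4549 + 2042890 = 9293108983/4549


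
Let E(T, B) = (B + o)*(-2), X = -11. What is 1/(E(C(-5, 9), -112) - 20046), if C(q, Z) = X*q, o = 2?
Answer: -1/19826 ≈ -5.0439e-5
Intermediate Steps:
C(q, Z) = -11*q
E(T, B) = -4 - 2*B (E(T, B) = (B + 2)*(-2) = (2 + B)*(-2) = -4 - 2*B)
1/(E(C(-5, 9), -112) - 20046) = 1/((-4 - 2*(-112)) - 20046) = 1/((-4 + 224) - 20046) = 1/(220 - 20046) = 1/(-19826) = -1/19826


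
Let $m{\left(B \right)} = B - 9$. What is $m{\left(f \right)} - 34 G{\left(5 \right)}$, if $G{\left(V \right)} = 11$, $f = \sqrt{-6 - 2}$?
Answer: $-383 + 2 i \sqrt{2} \approx -383.0 + 2.8284 i$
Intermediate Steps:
$f = 2 i \sqrt{2}$ ($f = \sqrt{-8} = 2 i \sqrt{2} \approx 2.8284 i$)
$m{\left(B \right)} = -9 + B$
$m{\left(f \right)} - 34 G{\left(5 \right)} = \left(-9 + 2 i \sqrt{2}\right) - 374 = -383 + 2 i \sqrt{2}$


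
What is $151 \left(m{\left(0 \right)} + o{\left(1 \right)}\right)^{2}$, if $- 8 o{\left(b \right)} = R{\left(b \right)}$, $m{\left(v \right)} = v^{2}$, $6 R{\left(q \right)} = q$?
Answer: $\frac{151}{2304} \approx 0.065538$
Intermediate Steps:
$R{\left(q \right)} = \frac{q}{6}$
$o{\left(b \right)} = - \frac{b}{48}$ ($o{\left(b \right)} = - \frac{\frac{1}{6} b}{8} = - \frac{b}{48}$)
$151 \left(m{\left(0 \right)} + o{\left(1 \right)}\right)^{2} = 151 \left(0^{2} - \frac{1}{48}\right)^{2} = 151 \left(0 - \frac{1}{48}\right)^{2} = 151 \left(- \frac{1}{48}\right)^{2} = 151 \cdot \frac{1}{2304} = \frac{151}{2304}$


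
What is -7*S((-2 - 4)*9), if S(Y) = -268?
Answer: 1876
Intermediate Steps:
-7*S((-2 - 4)*9) = -7*(-268) = 1876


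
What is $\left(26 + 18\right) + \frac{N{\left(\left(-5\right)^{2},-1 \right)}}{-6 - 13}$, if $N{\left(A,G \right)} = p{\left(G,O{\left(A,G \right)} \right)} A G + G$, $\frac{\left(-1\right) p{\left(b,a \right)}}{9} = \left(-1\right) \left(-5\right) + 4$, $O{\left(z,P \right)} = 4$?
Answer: $- \frac{1188}{19} \approx -62.526$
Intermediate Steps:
$p{\left(b,a \right)} = -81$ ($p{\left(b,a \right)} = - 9 \left(\left(-1\right) \left(-5\right) + 4\right) = - 9 \left(5 + 4\right) = \left(-9\right) 9 = -81$)
$N{\left(A,G \right)} = G - 81 A G$ ($N{\left(A,G \right)} = - 81 A G + G = G - 81 A G$)
$\left(26 + 18\right) + \frac{N{\left(\left(-5\right)^{2},-1 \right)}}{-6 - 13} = \left(26 + 18\right) + \frac{\left(-1\right) \left(1 - 81 \left(-5\right)^{2}\right)}{-6 - 13} = 44 + \frac{\left(-1\right) \left(1 - 2025\right)}{-19} = 44 + - (1 - 2025) \left(- \frac{1}{19}\right) = 44 + \left(-1\right) \left(-2024\right) \left(- \frac{1}{19}\right) = 44 + 2024 \left(- \frac{1}{19}\right) = 44 - \frac{2024}{19} = - \frac{1188}{19}$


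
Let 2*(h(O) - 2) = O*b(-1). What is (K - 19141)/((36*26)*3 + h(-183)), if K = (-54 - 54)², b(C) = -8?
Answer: -7477/3542 ≈ -2.1110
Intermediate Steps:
K = 11664 (K = (-108)² = 11664)
h(O) = 2 - 4*O (h(O) = 2 + (O*(-8))/2 = 2 + (-8*O)/2 = 2 - 4*O)
(K - 19141)/((36*26)*3 + h(-183)) = (11664 - 19141)/((36*26)*3 + (2 - 4*(-183))) = -7477/(936*3 + (2 + 732)) = -7477/(2808 + 734) = -7477/3542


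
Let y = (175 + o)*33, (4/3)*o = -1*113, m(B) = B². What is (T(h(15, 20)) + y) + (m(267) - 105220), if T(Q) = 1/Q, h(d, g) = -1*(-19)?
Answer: -2352405/76 ≈ -30953.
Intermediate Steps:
h(d, g) = 19
o = -339/4 (o = 3*(-1*113)/4 = (¾)*(-113) = -339/4 ≈ -84.750)
y = 11913/4 (y = (175 - 339/4)*33 = (361/4)*33 = 11913/4 ≈ 2978.3)
(T(h(15, 20)) + y) + (m(267) - 105220) = (1/19 + 11913/4) + (267² - 105220) = (1/19 + 11913/4) + (71289 - 105220) = 226351/76 - 33931 = -2352405/76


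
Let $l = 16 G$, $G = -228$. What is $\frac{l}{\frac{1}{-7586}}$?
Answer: $27673728$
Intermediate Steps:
$l = -3648$ ($l = 16 \left(-228\right) = -3648$)
$\frac{l}{\frac{1}{-7586}} = - \frac{3648}{\frac{1}{-7586}} = - \frac{3648}{- \frac{1}{7586}} = \left(-3648\right) \left(-7586\right) = 27673728$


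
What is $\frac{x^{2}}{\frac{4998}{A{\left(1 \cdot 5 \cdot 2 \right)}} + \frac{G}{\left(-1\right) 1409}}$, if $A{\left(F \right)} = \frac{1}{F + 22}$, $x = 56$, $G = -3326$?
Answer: $\frac{2209312}{112676575} \approx 0.019608$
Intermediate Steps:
$A{\left(F \right)} = \frac{1}{22 + F}$
$\frac{x^{2}}{\frac{4998}{A{\left(1 \cdot 5 \cdot 2 \right)}} + \frac{G}{\left(-1\right) 1409}} = \frac{56^{2}}{\frac{4998}{\frac{1}{22 + 1 \cdot 5 \cdot 2}} - \frac{3326}{\left(-1\right) 1409}} = \frac{3136}{\frac{4998}{\frac{1}{22 + 5 \cdot 2}} - \frac{3326}{-1409}} = \frac{3136}{\frac{4998}{\frac{1}{22 + 10}} - - \frac{3326}{1409}} = \frac{3136}{\frac{4998}{\frac{1}{32}} + \frac{3326}{1409}} = \frac{3136}{4998 \frac{1}{\frac{1}{32}} + \frac{3326}{1409}} = \frac{3136}{4998 \cdot 32 + \frac{3326}{1409}} = \frac{3136}{159936 + \frac{3326}{1409}} = \frac{3136}{\frac{225353150}{1409}} = 3136 \cdot \frac{1409}{225353150} = \frac{2209312}{112676575}$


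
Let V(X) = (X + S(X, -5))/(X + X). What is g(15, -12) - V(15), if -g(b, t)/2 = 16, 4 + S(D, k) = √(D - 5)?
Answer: -971/30 - √10/30 ≈ -32.472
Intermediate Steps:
S(D, k) = -4 + √(-5 + D) (S(D, k) = -4 + √(D - 5) = -4 + √(-5 + D))
g(b, t) = -32 (g(b, t) = -2*16 = -32)
V(X) = (-4 + X + √(-5 + X))/(2*X) (V(X) = (X + (-4 + √(-5 + X)))/(X + X) = (-4 + X + √(-5 + X))/((2*X)) = (-4 + X + √(-5 + X))*(1/(2*X)) = (-4 + X + √(-5 + X))/(2*X))
g(15, -12) - V(15) = -32 - (-4 + 15 + √(-5 + 15))/(2*15) = -32 - (-4 + 15 + √10)/(2*15) = -32 - (11 + √10)/(2*15) = -32 - (11/30 + √10/30) = -32 + (-11/30 - √10/30) = -971/30 - √10/30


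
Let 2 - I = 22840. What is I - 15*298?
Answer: -27308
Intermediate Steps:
I = -22838 (I = 2 - 1*22840 = 2 - 22840 = -22838)
I - 15*298 = -22838 - 15*298 = -22838 - 1*4470 = -22838 - 4470 = -27308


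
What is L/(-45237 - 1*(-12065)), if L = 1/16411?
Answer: -1/544385692 ≈ -1.8369e-9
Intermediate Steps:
L = 1/16411 ≈ 6.0935e-5
L/(-45237 - 1*(-12065)) = 1/(16411*(-45237 - 1*(-12065))) = 1/(16411*(-45237 + 12065)) = (1/16411)/(-33172) = (1/16411)*(-1/33172) = -1/544385692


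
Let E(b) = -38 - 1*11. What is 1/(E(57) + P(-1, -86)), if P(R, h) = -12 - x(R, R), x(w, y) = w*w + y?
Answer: -1/61 ≈ -0.016393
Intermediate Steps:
E(b) = -49 (E(b) = -38 - 11 = -49)
x(w, y) = y + w² (x(w, y) = w² + y = y + w²)
P(R, h) = -12 - R - R² (P(R, h) = -12 - (R + R²) = -12 + (-R - R²) = -12 - R - R²)
1/(E(57) + P(-1, -86)) = 1/(-49 + (-12 - 1*(-1) - 1*(-1)²)) = 1/(-49 + (-12 + 1 - 1*1)) = 1/(-49 + (-12 + 1 - 1)) = 1/(-49 - 12) = 1/(-61) = -1/61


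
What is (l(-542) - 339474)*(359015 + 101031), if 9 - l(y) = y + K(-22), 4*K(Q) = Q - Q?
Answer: -155920170458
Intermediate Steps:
K(Q) = 0 (K(Q) = (Q - Q)/4 = (1/4)*0 = 0)
l(y) = 9 - y (l(y) = 9 - (y + 0) = 9 - y)
(l(-542) - 339474)*(359015 + 101031) = ((9 - 1*(-542)) - 339474)*(359015 + 101031) = ((9 + 542) - 339474)*460046 = (551 - 339474)*460046 = -338923*460046 = -155920170458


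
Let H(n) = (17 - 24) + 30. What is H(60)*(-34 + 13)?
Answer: -483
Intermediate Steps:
H(n) = 23 (H(n) = -7 + 30 = 23)
H(60)*(-34 + 13) = 23*(-34 + 13) = 23*(-21) = -483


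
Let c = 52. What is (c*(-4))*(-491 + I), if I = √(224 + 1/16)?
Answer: 102128 - 52*√3585 ≈ 99015.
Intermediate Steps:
I = √3585/4 (I = √(224 + 1/16) = √(3585/16) = √3585/4 ≈ 14.969)
(c*(-4))*(-491 + I) = (52*(-4))*(-491 + √3585/4) = -208*(-491 + √3585/4) = 102128 - 52*√3585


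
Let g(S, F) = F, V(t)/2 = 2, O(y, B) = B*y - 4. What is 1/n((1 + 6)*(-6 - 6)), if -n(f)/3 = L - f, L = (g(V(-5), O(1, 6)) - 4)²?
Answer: -1/264 ≈ -0.0037879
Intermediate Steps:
O(y, B) = -4 + B*y
V(t) = 4 (V(t) = 2*2 = 4)
L = 4 (L = ((-4 + 6*1) - 4)² = ((-4 + 6) - 4)² = (2 - 4)² = (-2)² = 4)
n(f) = -12 + 3*f (n(f) = -3*(4 - f) = -12 + 3*f)
1/n((1 + 6)*(-6 - 6)) = 1/(-12 + 3*((1 + 6)*(-6 - 6))) = 1/(-12 + 3*(7*(-12))) = 1/(-12 + 3*(-84)) = 1/(-12 - 252) = 1/(-264) = -1/264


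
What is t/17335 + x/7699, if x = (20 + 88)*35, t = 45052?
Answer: 412381648/133462165 ≈ 3.0899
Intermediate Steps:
x = 3780 (x = 108*35 = 3780)
t/17335 + x/7699 = 45052/17335 + 3780/7699 = 412381648/133462165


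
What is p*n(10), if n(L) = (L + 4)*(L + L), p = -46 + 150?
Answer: 29120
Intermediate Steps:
p = 104
n(L) = 2*L*(4 + L) (n(L) = (4 + L)*(2*L) = 2*L*(4 + L))
p*n(10) = 104*(2*10*(4 + 10)) = 104*(2*10*14) = 104*280 = 29120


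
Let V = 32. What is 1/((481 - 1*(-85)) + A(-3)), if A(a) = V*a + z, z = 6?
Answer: 1/476 ≈ 0.0021008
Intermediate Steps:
A(a) = 6 + 32*a (A(a) = 32*a + 6 = 6 + 32*a)
1/((481 - 1*(-85)) + A(-3)) = 1/((481 - 1*(-85)) + (6 + 32*(-3))) = 1/((481 + 85) + (6 - 96)) = 1/(566 - 90) = 1/476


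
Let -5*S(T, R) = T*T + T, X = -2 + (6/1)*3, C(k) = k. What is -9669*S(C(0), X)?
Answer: 0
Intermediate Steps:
X = 16 (X = -2 + (6*1)*3 = -2 + 6*3 = -2 + 18 = 16)
S(T, R) = -T/5 - T²/5 (S(T, R) = -(T*T + T)/5 = -(T² + T)/5 = -(T + T²)/5 = -T/5 - T²/5)
-9669*S(C(0), X) = -(-9669)*0*(1 + 0)/5 = -(-9669)*0/5 = -9669*0 = 0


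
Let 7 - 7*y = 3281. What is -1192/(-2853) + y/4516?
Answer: 14170391/45094518 ≈ 0.31424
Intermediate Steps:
y = -3274/7 (y = 1 - ⅐*3281 = 1 - 3281/7 = -3274/7 ≈ -467.71)
-1192/(-2853) + y/4516 = -1192/(-2853) - 3274/7/4516 = -1192*(-1/2853) - 3274/7*1/4516 = 1192/2853 - 1637/15806 = 14170391/45094518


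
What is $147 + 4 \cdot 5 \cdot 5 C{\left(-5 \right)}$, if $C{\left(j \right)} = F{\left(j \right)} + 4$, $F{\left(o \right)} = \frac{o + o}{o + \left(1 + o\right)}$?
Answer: $\frac{5923}{9} \approx 658.11$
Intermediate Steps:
$F{\left(o \right)} = \frac{2 o}{1 + 2 o}$
$C{\left(j \right)} = 4 + \frac{2 j}{1 + 2 j}$ ($C{\left(j \right)} = \frac{2 j}{1 + 2 j} + 4 = 4 + \frac{2 j}{1 + 2 j}$)
$147 + 4 \cdot 5 \cdot 5 C{\left(-5 \right)} = 147 + 4 \cdot 5 \cdot 5 \frac{2 \left(2 + 5 \left(-5\right)\right)}{1 + 2 \left(-5\right)} = 147 + 20 \cdot 5 \frac{2 \left(2 - 25\right)}{1 - 10} = 147 + 100 \cdot 2 \frac{1}{-9} \left(-23\right) = 147 + 100 \cdot 2 \left(- \frac{1}{9}\right) \left(-23\right) = 147 + 100 \cdot \frac{46}{9} = 147 + \frac{4600}{9} = \frac{5923}{9}$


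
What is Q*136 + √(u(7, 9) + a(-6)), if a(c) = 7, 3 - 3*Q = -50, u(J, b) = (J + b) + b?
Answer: 7208/3 + 4*√2 ≈ 2408.3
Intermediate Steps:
u(J, b) = J + 2*b
Q = 53/3 (Q = 1 - ⅓*(-50) = 1 + 50/3 = 53/3 ≈ 17.667)
Q*136 + √(u(7, 9) + a(-6)) = (53/3)*136 + √((7 + 2*9) + 7) = 7208/3 + √((7 + 18) + 7) = 7208/3 + √(25 + 7) = 7208/3 + √32 = 7208/3 + 4*√2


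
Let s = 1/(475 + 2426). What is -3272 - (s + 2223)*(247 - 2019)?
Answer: 11418001256/2901 ≈ 3.9359e+6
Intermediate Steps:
s = 1/2901 ≈ 0.00034471
-3272 - (s + 2223)*(247 - 2019) = -3272 - (1/2901 + 2223)*(247 - 2019) = -3272 - 6448924*(-1772)/2901 = -3272 - 1*(-11427493328/2901) = -3272 + 11427493328/2901 = 11418001256/2901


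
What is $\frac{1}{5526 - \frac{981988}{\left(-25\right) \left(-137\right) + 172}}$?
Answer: $\frac{3597}{18895034} \approx 0.00019037$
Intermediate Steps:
$\frac{1}{5526 - \frac{981988}{\left(-25\right) \left(-137\right) + 172}} = \frac{1}{5526 - \frac{981988}{3425 + 172}} = \frac{1}{5526 - \frac{981988}{3597}} = \frac{1}{\frac{18895034}{3597}} = \frac{3597}{18895034}$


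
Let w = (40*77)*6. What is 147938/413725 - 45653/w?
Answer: -3230778637/1529127600 ≈ -2.1128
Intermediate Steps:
w = 18480 (w = 3080*6 = 18480)
147938/413725 - 45653/w = 147938/413725 - 45653/18480 = -3230778637/1529127600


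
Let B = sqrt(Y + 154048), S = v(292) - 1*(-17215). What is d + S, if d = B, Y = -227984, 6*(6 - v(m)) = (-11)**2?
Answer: 103205/6 + 4*I*sqrt(4621) ≈ 17201.0 + 271.91*I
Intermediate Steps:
v(m) = -85/6 (v(m) = 6 - 1/6*(-11)**2 = 6 - 1/6*121 = 6 - 121/6 = -85/6)
S = 103205/6 (S = -85/6 - 1*(-17215) = -85/6 + 17215 = 103205/6 ≈ 17201.)
B = 4*I*sqrt(4621) (B = sqrt(-227984 + 154048) = sqrt(-73936) = 4*I*sqrt(4621) ≈ 271.91*I)
d = 4*I*sqrt(4621) ≈ 271.91*I
d + S = 4*I*sqrt(4621) + 103205/6 = 103205/6 + 4*I*sqrt(4621)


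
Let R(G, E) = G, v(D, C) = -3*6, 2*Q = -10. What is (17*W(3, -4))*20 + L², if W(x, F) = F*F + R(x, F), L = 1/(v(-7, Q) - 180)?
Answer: 253257841/39204 ≈ 6460.0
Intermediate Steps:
Q = -5 (Q = (½)*(-10) = -5)
v(D, C) = -18
L = -1/198 (L = 1/(-18 - 180) = 1/(-198) = -1/198 ≈ -0.0050505)
W(x, F) = x + F² (W(x, F) = F*F + x = F² + x = x + F²)
(17*W(3, -4))*20 + L² = (17*(3 + (-4)²))*20 + (-1/198)² = (17*(3 + 16))*20 + 1/39204 = (17*19)*20 + 1/39204 = 323*20 + 1/39204 = 6460 + 1/39204 = 253257841/39204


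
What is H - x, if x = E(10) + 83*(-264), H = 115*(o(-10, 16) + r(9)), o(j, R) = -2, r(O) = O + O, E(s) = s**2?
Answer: 23652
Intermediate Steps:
r(O) = 2*O
H = 1840 (H = 115*(-2 + 2*9) = 115*(-2 + 18) = 115*16 = 1840)
x = -21812 (x = 10**2 + 83*(-264) = 100 - 21912 = -21812)
H - x = 1840 - 1*(-21812) = 1840 + 21812 = 23652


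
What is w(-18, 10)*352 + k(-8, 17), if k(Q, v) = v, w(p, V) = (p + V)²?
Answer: 22545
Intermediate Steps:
w(p, V) = (V + p)²
w(-18, 10)*352 + k(-8, 17) = (10 - 18)²*352 + 17 = (-8)²*352 + 17 = 64*352 + 17 = 22528 + 17 = 22545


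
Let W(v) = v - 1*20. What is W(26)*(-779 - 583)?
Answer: -8172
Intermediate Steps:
W(v) = -20 + v (W(v) = v - 20 = -20 + v)
W(26)*(-779 - 583) = (-20 + 26)*(-779 - 583) = 6*(-1362) = -8172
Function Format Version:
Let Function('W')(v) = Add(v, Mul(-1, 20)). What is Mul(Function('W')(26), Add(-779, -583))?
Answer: -8172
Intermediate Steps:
Function('W')(v) = Add(-20, v) (Function('W')(v) = Add(v, -20) = Add(-20, v))
Mul(Function('W')(26), Add(-779, -583)) = Mul(Add(-20, 26), Add(-779, -583)) = Mul(6, -1362) = -8172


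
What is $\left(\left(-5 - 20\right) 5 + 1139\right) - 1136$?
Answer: $-122$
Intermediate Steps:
$\left(\left(-5 - 20\right) 5 + 1139\right) - 1136 = \left(\left(-25\right) 5 + 1139\right) + \left(-1331 + 195\right) = \left(-125 + 1139\right) - 1136 = 1014 - 1136 = -122$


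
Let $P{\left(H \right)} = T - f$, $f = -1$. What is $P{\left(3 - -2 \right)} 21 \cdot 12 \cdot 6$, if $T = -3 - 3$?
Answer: $-7560$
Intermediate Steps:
$T = -6$
$P{\left(H \right)} = -5$ ($P{\left(H \right)} = -6 - -1 = -6 + 1 = -5$)
$P{\left(3 - -2 \right)} 21 \cdot 12 \cdot 6 = \left(-5\right) 21 \cdot 12 \cdot 6 = \left(-105\right) 72 = -7560$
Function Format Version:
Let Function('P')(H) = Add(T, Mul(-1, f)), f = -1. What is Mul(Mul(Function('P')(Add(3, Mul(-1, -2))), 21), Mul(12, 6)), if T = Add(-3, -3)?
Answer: -7560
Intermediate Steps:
T = -6
Function('P')(H) = -5 (Function('P')(H) = Add(-6, Mul(-1, -1)) = Add(-6, 1) = -5)
Mul(Mul(Function('P')(Add(3, Mul(-1, -2))), 21), Mul(12, 6)) = Mul(Mul(-5, 21), Mul(12, 6)) = Mul(-105, 72) = -7560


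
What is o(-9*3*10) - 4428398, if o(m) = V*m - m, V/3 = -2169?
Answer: -2671238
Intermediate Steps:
V = -6507 (V = 3*(-2169) = -6507)
o(m) = -6508*m (o(m) = -6507*m - m = -6508*m)
o(-9*3*10) - 4428398 = -6508*(-9*3)*10 - 4428398 = -(-175716)*10 - 4428398 = -6508*(-270) - 4428398 = 1757160 - 4428398 = -2671238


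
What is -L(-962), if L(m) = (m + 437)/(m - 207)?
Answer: -75/167 ≈ -0.44910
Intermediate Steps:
L(m) = (437 + m)/(-207 + m)
-L(-962) = -(437 - 962)/(-207 - 962) = -(-525)/(-1169) = -(-1)*(-525)/1169 = -1*75/167 = -75/167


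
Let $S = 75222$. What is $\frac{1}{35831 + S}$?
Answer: $\frac{1}{111053} \approx 9.0047 \cdot 10^{-6}$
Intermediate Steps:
$\frac{1}{35831 + S} = \frac{1}{35831 + 75222} = \frac{1}{111053}$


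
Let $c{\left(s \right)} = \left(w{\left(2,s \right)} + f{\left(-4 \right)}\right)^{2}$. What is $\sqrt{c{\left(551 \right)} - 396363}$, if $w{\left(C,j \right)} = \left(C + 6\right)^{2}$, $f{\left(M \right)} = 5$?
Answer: $i \sqrt{391602} \approx 625.78 i$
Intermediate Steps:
$w{\left(C,j \right)} = \left(6 + C\right)^{2}$
$c{\left(s \right)} = 4761$ ($c{\left(s \right)} = \left(\left(6 + 2\right)^{2} + 5\right)^{2} = \left(8^{2} + 5\right)^{2} = \left(64 + 5\right)^{2} = 69^{2} = 4761$)
$\sqrt{c{\left(551 \right)} - 396363} = \sqrt{4761 - 396363} = \sqrt{-391602} = i \sqrt{391602}$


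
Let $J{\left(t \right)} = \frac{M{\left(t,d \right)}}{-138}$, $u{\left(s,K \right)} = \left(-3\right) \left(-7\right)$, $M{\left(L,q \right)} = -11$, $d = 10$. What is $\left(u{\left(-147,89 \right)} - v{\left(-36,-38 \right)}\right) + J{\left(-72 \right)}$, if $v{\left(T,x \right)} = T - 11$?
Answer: $\frac{9395}{138} \approx 68.08$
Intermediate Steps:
$u{\left(s,K \right)} = 21$
$J{\left(t \right)} = \frac{11}{138}$ ($J{\left(t \right)} = - \frac{11}{-138} = \left(-11\right) \left(- \frac{1}{138}\right) = \frac{11}{138}$)
$v{\left(T,x \right)} = -11 + T$
$\left(u{\left(-147,89 \right)} - v{\left(-36,-38 \right)}\right) + J{\left(-72 \right)} = \left(21 - \left(-11 - 36\right)\right) + \frac{11}{138} = \left(21 - -47\right) + \frac{11}{138} = \left(21 + 47\right) + \frac{11}{138} = 68 + \frac{11}{138} = \frac{9395}{138}$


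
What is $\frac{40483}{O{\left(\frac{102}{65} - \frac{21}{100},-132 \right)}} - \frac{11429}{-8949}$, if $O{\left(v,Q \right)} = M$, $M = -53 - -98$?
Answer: $\frac{120932224}{134235} \approx 900.9$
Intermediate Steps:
$M = 45$ ($M = -53 + 98 = 45$)
$O{\left(v,Q \right)} = 45$
$\frac{40483}{O{\left(\frac{102}{65} - \frac{21}{100},-132 \right)}} - \frac{11429}{-8949} = \frac{40483}{45} - \frac{11429}{-8949} = 40483 \cdot \frac{1}{45} - - \frac{11429}{8949} = \frac{40483}{45} + \frac{11429}{8949} = \frac{120932224}{134235}$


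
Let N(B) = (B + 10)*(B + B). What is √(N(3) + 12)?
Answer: 3*√10 ≈ 9.4868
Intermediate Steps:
N(B) = 2*B*(10 + B) (N(B) = (10 + B)*(2*B) = 2*B*(10 + B))
√(N(3) + 12) = √(2*3*(10 + 3) + 12) = √(2*3*13 + 12) = √(78 + 12) = √90 = 3*√10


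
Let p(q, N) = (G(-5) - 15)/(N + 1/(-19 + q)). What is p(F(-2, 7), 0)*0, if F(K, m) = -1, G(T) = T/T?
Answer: 0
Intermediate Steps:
G(T) = 1
p(q, N) = -14/(N + 1/(-19 + q)) (p(q, N) = (1 - 15)/(N + 1/(-19 + q)) = -14/(N + 1/(-19 + q)))
p(F(-2, 7), 0)*0 = (14*(19 - 1*(-1))/(1 - 19*0 + 0*(-1)))*0 = (14*(19 + 1)/(1 + 0 + 0))*0 = (14*20/1)*0 = (14*1*20)*0 = 280*0 = 0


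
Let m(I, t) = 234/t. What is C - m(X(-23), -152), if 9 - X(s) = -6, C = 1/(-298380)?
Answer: 2181899/1417305 ≈ 1.5395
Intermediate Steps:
C = -1/298380 ≈ -3.3514e-6
X(s) = 15 (X(s) = 9 - 1*(-6) = 9 + 6 = 15)
C - m(X(-23), -152) = -1/298380 - 234/(-152) = -1/298380 - 234*(-1)/152 = -1/298380 - 1*(-117/76) = -1/298380 + 117/76 = 2181899/1417305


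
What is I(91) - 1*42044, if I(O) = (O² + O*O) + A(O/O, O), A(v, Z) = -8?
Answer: -25490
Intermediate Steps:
I(O) = -8 + 2*O² (I(O) = (O² + O*O) - 8 = (O² + O²) - 8 = 2*O² - 8 = -8 + 2*O²)
I(91) - 1*42044 = (-8 + 2*91²) - 1*42044 = (-8 + 2*8281) - 42044 = (-8 + 16562) - 42044 = 16554 - 42044 = -25490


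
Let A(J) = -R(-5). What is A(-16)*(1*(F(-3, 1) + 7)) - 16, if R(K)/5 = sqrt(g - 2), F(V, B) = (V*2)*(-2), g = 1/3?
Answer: -16 - 95*I*sqrt(15)/3 ≈ -16.0 - 122.64*I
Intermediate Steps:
g = 1/3 ≈ 0.33333
F(V, B) = -4*V (F(V, B) = (2*V)*(-2) = -4*V)
R(K) = 5*I*sqrt(15)/3 (R(K) = 5*sqrt(1/3 - 2) = 5*sqrt(-5/3) = 5*(I*sqrt(15)/3) = 5*I*sqrt(15)/3)
A(J) = -5*I*sqrt(15)/3
A(-16)*(1*(F(-3, 1) + 7)) - 16 = (-5*I*sqrt(15)/3)*(1*(-4*(-3) + 7)) - 16 = (-5*I*sqrt(15)/3)*(1*(12 + 7)) - 16 = (-5*I*sqrt(15)/3)*(1*19) - 16 = -5*I*sqrt(15)/3*19 - 16 = -95*I*sqrt(15)/3 - 16 = -16 - 95*I*sqrt(15)/3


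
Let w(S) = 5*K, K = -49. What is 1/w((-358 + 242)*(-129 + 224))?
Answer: -1/245 ≈ -0.0040816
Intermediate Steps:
w(S) = -245 (w(S) = 5*(-49) = -245)
1/w((-358 + 242)*(-129 + 224)) = 1/(-245) = -1/245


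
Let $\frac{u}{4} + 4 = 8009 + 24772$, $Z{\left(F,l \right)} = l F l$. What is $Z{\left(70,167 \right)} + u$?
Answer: $2083338$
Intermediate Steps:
$Z{\left(F,l \right)} = F l^{2}$ ($Z{\left(F,l \right)} = F l l = F l^{2}$)
$u = 131108$ ($u = -16 + 4 \left(8009 + 24772\right) = -16 + 4 \cdot 32781 = -16 + 131124 = 131108$)
$Z{\left(70,167 \right)} + u = 70 \cdot 167^{2} + 131108 = 70 \cdot 27889 + 131108 = 1952230 + 131108 = 2083338$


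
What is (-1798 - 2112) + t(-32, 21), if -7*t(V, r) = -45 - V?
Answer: -27357/7 ≈ -3908.1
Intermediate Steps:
t(V, r) = 45/7 + V/7 (t(V, r) = -(-45 - V)/7 = 45/7 + V/7)
(-1798 - 2112) + t(-32, 21) = (-1798 - 2112) + (45/7 + (1/7)*(-32)) = -3910 + (45/7 - 32/7) = -3910 + 13/7 = -27357/7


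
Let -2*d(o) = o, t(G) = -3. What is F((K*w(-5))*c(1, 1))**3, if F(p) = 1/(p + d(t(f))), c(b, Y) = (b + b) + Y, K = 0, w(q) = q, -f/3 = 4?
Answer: 8/27 ≈ 0.29630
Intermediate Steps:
f = -12 (f = -3*4 = -12)
d(o) = -o/2
c(b, Y) = Y + 2*b (c(b, Y) = 2*b + Y = Y + 2*b)
F(p) = 1/(3/2 + p) (F(p) = 1/(p - 1/2*(-3)) = 1/(p + 3/2) = 1/(3/2 + p))
F((K*w(-5))*c(1, 1))**3 = (2/(3 + 2*((0*(-5))*(1 + 2*1))))**3 = (2/(3 + 2*(0*(1 + 2))))**3 = (2/(3 + 2*(0*3)))**3 = (2/(3 + 2*0))**3 = (2/(3 + 0))**3 = (2/3)**3 = 8/27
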